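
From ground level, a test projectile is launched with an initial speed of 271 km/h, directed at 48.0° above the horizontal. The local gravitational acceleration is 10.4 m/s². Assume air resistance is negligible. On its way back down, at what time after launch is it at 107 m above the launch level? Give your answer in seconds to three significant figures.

8.27 s

Convert: 271 km/h = 271/3.6 = 75.28 m/s.
Horizontal component vₓ = 75.28 cos 48.0° = 50.37 m/s; vertical v_y0 = 75.28 sin 48.0° = 55.94 m/s.
Height y(t) = 55.94 t − 5.200 t² = 107 gives 5.200 t² − 55.94 t + 107 = 0.
t = [55.94 ± √(55.94² − 2·10.4·107)] / 10.4 = (55.94 ± 30.07) / 10.4, so t = 2.488 s or t = 8.270 s.
The descending-branch root is 8.270 s.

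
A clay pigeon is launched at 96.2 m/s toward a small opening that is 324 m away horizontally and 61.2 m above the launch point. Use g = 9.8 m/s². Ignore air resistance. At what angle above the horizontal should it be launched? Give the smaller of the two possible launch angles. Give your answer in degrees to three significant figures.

Trajectory: y = x tanθ − g x² (1 + tan²θ)/(2v₀²). With x = 324, y = 61.2, v₀ = 96.2, g = 9.80:
55.58 tan²θ − 324 tanθ + (116.8) = 0.
tanθ = [324 ± √(324² − 4 × 55.58 × (116.8))] / (2 × 55.58) = (324 ± 281.1) / 111.2, giving tanθ = 0.3860 or 5.443.
θ = 21.11° or 79.59°; the smaller is 21.11°.

21.1°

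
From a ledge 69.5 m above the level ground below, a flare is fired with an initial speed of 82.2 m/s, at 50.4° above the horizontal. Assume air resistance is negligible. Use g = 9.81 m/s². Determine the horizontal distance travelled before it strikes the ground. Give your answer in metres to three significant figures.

Horizontal component vₓ = 82.20 cos 50.4° = 52.40 m/s; vertical v_y0 = 82.20 sin 50.4° = 63.34 m/s.
With up positive and y = 0 at the ground: y(t) = 69.5 + (63.34) t − 4.905 t². Setting y = 0 and taking the positive root: t = [63.34 + √(63.34² + 2·9.81·69.5)] / 9.81 = (63.34 + 73.31) / 9.81 = 13.93 s.
Horizontal distance: R = vₓ t = 52.40 × 13.93 = 729.9 m.

730 m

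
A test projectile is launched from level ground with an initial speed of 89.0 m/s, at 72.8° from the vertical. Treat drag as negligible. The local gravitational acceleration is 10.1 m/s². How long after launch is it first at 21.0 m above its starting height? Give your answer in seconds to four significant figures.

0.9836 s

Resolve: vₓ = 89.00 sin 72.8° = 85.02 m/s and v_y0 = 89.00 cos 72.8° = 26.32 m/s.
Require v_y0 t − ½ g t² = 21.0, i.e. 5.050 t² − 26.32 t + 21.0 = 0.
Quadratic formula: t = (26.32 ± √268.44) / 10.1 = (26.32 ± 16.38) / 10.1 → t = 0.9836 s or 4.228 s.
The first (ascending) time is 0.9836 s.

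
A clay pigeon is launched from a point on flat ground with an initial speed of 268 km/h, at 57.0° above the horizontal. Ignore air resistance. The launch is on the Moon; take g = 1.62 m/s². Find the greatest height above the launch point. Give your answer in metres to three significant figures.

1200 m

Convert: 268 km/h = 268/3.6 = 74.44 m/s.
Components: vₓ = 74.44 cos 57.0° = 40.55 m/s, v_y0 = 74.44 sin 57.0° = 62.43 m/s.
Peak height H = v_y0² / (2g) = 3898.0 / 3.240 = 1203 m.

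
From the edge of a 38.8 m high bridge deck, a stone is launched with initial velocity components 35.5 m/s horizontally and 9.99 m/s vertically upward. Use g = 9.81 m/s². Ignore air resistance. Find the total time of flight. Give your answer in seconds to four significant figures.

4.010 s

The projectile lands when y = 38.8 + (9.990) t − ½·9.81·t² = 0. Positive root: t = (9.990 + √(9.990² + 2·9.81·38.8)) / 9.81 = (9.990 + 29.34) / 9.81 = 4.010 s.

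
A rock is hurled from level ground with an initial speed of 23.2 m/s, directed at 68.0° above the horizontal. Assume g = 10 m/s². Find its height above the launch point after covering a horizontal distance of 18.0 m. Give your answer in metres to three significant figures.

vₓ = 23.20 cos 68.0° = 8.691 m/s; v_y0 = 23.20 sin 68.0° = 21.51 m/s.
At x = 18.0 m, t = x/vₓ = 18.0/8.691 = 2.071 s.
Height: y = v_y0 t − ½ g t² = 21.51 × 2.071 − 5.000 × 2.071² = 44.55 − 21.45 = 23.10 m.

23.1 m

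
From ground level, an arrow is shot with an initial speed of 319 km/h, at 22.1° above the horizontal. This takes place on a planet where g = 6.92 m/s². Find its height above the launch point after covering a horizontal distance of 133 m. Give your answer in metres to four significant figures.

44.93 m

Convert: 319 km/h = 319/3.6 = 88.61 m/s.
Resolve: vₓ = 88.61 cos 22.1° = 82.10 m/s and v_y0 = 88.61 sin 22.1° = 33.34 m/s.
Time to reach x = 133 m: t = x/vₓ = 133/82.10 = 1.620 s.
Height: y = v_y0 t − ½ g t² = 33.34 × 1.620 − 3.460 × 1.620² = 54.01 − 9.080 = 44.93 m.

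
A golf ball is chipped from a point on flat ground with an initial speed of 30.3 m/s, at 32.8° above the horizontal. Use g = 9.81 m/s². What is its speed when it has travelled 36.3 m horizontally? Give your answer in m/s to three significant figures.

vₓ = 30.30 cos 32.8° = 25.47 m/s; v_y0 = 30.30 sin 32.8° = 16.41 m/s.
Time to reach x = 36.3 m: t = x/vₓ = 36.3/25.47 = 1.425 s.
Vertical velocity there: v_y = v_y0 − g t = 16.41 − 9.81 × 1.425 = 2.432 m/s.
Speed: √(vₓ² + v_y²) = √(25.47² + 2.432²) = 25.59 m/s.

25.6 m/s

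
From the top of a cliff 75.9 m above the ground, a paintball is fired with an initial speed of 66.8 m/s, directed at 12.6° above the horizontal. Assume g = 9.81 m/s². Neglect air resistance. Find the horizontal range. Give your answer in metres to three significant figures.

Components: vₓ = 66.80 cos 12.6° = 65.19 m/s, v_y0 = 66.80 sin 12.6° = 14.57 m/s.
Vertical motion (up positive, ground at y = 0): 4.905 t² − (14.57) t − 75.9 = 0, so t = (14.57 + √(14.57² + 2·9.81·75.9)) / 9.81 = (14.57 + 41.25) / 9.81 = 5.690 s.
Horizontal distance: R = vₓ t = 65.19 × 5.690 = 371.0 m.

371 m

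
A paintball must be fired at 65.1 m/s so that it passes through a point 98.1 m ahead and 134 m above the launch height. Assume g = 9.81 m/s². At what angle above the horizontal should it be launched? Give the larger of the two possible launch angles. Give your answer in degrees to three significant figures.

81.8°

Trajectory: y = x tanθ − g x² (1 + tan²θ)/(2v₀²). With x = 98.1, y = 134, v₀ = 65.1, g = 9.81:
11.14 tan²θ − 98.1 tanθ + (145.1) = 0.
tanθ = [98.1 ± √(98.1² − 4 × 11.14 × (145.1))] / (2 × 11.14) = (98.1 ± 56.19) / 22.28, giving tanθ = 1.881 or 6.926.
θ = 62.01° or 81.78°; the larger is 81.78°.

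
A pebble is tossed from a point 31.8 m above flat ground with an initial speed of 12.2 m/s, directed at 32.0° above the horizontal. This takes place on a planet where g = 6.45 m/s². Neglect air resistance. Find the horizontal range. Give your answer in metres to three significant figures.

44.5 m

Resolve: vₓ = 12.20 cos 32.0° = 10.35 m/s and v_y0 = 12.20 sin 32.0° = 6.465 m/s.
With up positive and y = 0 at the ground: y(t) = 31.8 + (6.465) t − 3.225 t². Setting y = 0 and taking the positive root: t = [6.465 + √(6.465² + 2·6.45·31.8)] / 6.45 = (6.465 + 21.26) / 6.45 = 4.299 s.
Horizontal distance: R = vₓ t = 10.35 × 4.299 = 44.47 m.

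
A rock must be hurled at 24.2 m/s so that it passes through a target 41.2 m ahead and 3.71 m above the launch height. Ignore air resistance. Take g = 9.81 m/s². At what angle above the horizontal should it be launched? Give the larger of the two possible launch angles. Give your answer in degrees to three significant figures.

Trajectory: y = x tanθ − g x² (1 + tan²θ)/(2v₀²). With x = 41.2, y = 3.71, v₀ = 24.2, g = 9.81:
14.22 tan²θ − 41.2 tanθ + (17.93) = 0.
tanθ = [41.2 ± √(41.2² − 4 × 14.22 × (17.93))] / (2 × 14.22) = (41.2 ± 26.04) / 28.43, giving tanθ = 0.5332 or 2.365.
θ = 28.07° or 67.08°; the larger is 67.08°.

67.1°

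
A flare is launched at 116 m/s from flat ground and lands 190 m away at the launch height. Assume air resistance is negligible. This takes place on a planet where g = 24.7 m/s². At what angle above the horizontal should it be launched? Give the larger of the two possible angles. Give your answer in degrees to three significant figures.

79.8°

From R = (v₀²/g) sin 2θ: sin 2θ = 24.7 × 190 / 13456 = 0.3488.
2θ = 20.41° or 180° − 20.41° = 159.6°, so θ = 10.21° or 79.79°.
The larger angle is 79.79°.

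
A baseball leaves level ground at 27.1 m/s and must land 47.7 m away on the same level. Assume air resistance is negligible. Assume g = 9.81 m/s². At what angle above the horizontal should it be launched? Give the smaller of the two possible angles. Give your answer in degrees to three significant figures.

Level-ground range R = v₀² sin(2θ)/g ⇒ sin(2θ) = gR/v₀² = 9.81 × 47.7 / 27.1² = 0.6372.
2θ = 39.58° or 180° − 39.58° = 140.4°, so θ = 19.79° or 70.21°.
The smaller angle is 19.79°.

19.8°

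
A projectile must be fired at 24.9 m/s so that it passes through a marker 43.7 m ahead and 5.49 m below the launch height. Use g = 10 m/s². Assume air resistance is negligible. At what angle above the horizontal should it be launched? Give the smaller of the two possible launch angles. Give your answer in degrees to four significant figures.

Trajectory: y = x tanθ − g x² (1 + tan²θ)/(2v₀²). With x = 43.7, y = −5.49, v₀ = 24.9, g = 10.0:
15.40 tan²θ − 43.7 tanθ + (9.910) = 0.
tanθ = [43.7 ± √(43.7² − 4 × 15.40 × (9.910))] / (2 × 15.40) = (43.7 ± 36.04) / 30.80, giving tanθ = 0.2486 or 2.589.
θ = 13.96° or 68.88°; the smaller is 13.96°.

13.96°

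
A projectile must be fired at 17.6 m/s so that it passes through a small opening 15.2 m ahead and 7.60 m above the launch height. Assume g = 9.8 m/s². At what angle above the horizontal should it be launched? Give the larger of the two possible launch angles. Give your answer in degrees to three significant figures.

72.6°

Trajectory: y = x tanθ − g x² (1 + tan²θ)/(2v₀²). With x = 15.2, y = 7.60, v₀ = 17.6, g = 9.80:
3.655 tan²θ − 15.2 tanθ + (11.25) = 0.
tanθ = [15.2 ± √(15.2² − 4 × 3.655 × (11.25))] / (2 × 3.655) = (15.2 ± 8.155) / 7.310, giving tanθ = 0.9638 or 3.195.
θ = 43.94° or 72.62°; the larger is 72.62°.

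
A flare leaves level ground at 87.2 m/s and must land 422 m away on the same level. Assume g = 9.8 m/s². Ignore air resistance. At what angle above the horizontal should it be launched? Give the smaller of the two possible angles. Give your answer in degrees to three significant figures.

16.5°

R = v₀² sin 2θ / g gives sin 2θ = gR/v₀² = 9.80·422/87.2² = 0.5439.
2θ = 32.95° or 180° − 32.95° = 147.1°, so θ = 16.47° or 73.53°.
The smaller angle is 16.47°.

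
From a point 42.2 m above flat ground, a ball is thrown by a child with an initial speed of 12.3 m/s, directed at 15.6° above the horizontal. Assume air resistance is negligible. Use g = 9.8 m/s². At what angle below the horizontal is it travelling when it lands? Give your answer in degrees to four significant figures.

67.74°

vₓ = 12.30 cos 15.6° = 11.85 m/s; v_y0 = 12.30 sin 15.6° = 3.308 m/s.
Vertical motion (up positive, ground at y = 0): 4.900 t² − (3.308) t − 42.2 = 0, so t = (3.308 + √(3.308² + 2·9.80·42.2)) / 9.80 = (3.308 + 28.95) / 9.80 = 3.292 s.
At impact: v_y = v_y0 − g t = −28.95 m/s; vₓ = 11.85 m/s.
Angle below horizontal: arctan(|v_y|/vₓ) = arctan(28.95/11.85) = 67.74°.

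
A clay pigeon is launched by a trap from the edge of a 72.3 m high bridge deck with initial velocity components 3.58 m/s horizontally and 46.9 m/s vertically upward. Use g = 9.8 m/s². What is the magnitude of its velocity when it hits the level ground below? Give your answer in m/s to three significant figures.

The projectile lands when y = 72.3 + (46.90) t − ½·9.80·t² = 0. Positive root: t = (46.90 + √(46.90² + 2·9.80·72.3)) / 9.80 = (46.90 + 60.14) / 9.80 = 10.92 s.
Vertical velocity at impact: v_y = v_y0 − g t = 46.90 − 9.80 × 10.92 = −60.14 m/s.
Speed: |v| = √(vₓ² + v_y²) = √(3.580² + 60.14²) = 60.25 m/s.

60.2 m/s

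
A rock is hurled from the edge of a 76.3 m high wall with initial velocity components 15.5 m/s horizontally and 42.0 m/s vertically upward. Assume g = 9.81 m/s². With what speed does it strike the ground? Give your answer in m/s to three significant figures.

Vertical motion (up positive, ground at y = 0): 4.905 t² − (42.00) t − 76.3 = 0, so t = (42.00 + √(42.00² + 2·9.81·76.3)) / 9.81 = (42.00 + 57.11) / 9.81 = 10.10 s.
Vertical velocity at impact: v_y = v_y0 − g t = 42.00 − 9.81 × 10.10 = −57.11 m/s.
Speed: |v| = √(vₓ² + v_y²) = √(15.50² + 57.11²) = 59.17 m/s.

59.2 m/s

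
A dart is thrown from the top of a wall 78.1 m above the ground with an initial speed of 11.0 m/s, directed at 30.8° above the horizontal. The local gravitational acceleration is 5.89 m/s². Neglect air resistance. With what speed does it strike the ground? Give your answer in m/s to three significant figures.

32.3 m/s

Horizontal component vₓ = 11.00 cos 30.8° = 9.449 m/s; vertical v_y0 = 11.00 sin 30.8° = 5.632 m/s.
With up positive and y = 0 at the ground: y(t) = 78.1 + (5.632) t − 2.945 t². Setting y = 0 and taking the positive root: t = [5.632 + √(5.632² + 2·5.89·78.1)] / 5.89 = (5.632 + 30.85) / 5.89 = 6.194 s.
Vertical velocity at impact: v_y = v_y0 − g t = 5.632 − 5.89 × 6.194 = −30.85 m/s.
Speed: |v| = √(vₓ² + v_y²) = √(9.449² + 30.85²) = 32.26 m/s.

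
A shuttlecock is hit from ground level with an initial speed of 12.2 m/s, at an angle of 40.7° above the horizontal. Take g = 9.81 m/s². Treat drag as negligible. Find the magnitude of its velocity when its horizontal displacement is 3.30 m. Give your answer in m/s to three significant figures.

10.3 m/s

vₓ = 12.20 cos 40.7° = 9.249 m/s; v_y0 = 12.20 sin 40.7° = 7.956 m/s.
x = vₓ t ⇒ t = 3.30/9.249 = 0.3568 s.
Vertical velocity there: v_y = v_y0 − g t = 7.956 − 9.81 × 0.3568 = 4.456 m/s.
Speed: √(vₓ² + v_y²) = √(9.249² + 4.456²) = 10.27 m/s.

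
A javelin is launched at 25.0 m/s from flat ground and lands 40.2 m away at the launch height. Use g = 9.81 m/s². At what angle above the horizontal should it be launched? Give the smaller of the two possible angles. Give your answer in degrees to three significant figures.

Level-ground range R = v₀² sin(2θ)/g ⇒ sin(2θ) = gR/v₀² = 9.81 × 40.2 / 25.0² = 0.6310.
2θ = 39.12° or 180° − 39.12° = 140.9°, so θ = 19.56° or 70.44°.
The smaller angle is 19.56°.

19.6°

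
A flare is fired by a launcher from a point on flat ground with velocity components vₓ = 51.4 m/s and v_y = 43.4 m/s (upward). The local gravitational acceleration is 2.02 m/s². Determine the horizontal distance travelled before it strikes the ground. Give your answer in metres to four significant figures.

2209 m

Flight time T = 2 v_y0 / g = 42.97 s.
Horizontal distance R = vₓ T = 51.40 × 42.97 = 2209 m.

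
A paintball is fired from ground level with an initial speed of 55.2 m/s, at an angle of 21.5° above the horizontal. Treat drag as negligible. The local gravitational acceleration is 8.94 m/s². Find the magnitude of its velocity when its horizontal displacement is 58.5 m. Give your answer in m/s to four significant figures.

Resolve: vₓ = 55.20 cos 21.5° = 51.36 m/s and v_y0 = 55.20 sin 21.5° = 20.23 m/s.
Time to reach x = 58.5 m: t = x/vₓ = 58.5/51.36 = 1.139 s.
Vertical velocity there: v_y = v_y0 − g t = 20.23 − 8.94 × 1.139 = 10.05 m/s.
Speed: √(vₓ² + v_y²) = √(51.36² + 10.05²) = 52.33 m/s.

52.33 m/s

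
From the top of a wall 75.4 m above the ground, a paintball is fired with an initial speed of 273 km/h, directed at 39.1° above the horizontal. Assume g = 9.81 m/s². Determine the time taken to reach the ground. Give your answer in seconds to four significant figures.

11.13 s

Convert: 273 km/h = 273/3.6 = 75.83 m/s.
Components: vₓ = 75.83 cos 39.1° = 58.85 m/s, v_y0 = 75.83 sin 39.1° = 47.83 m/s.
The projectile lands when y = 75.4 + (47.83) t − ½·9.81·t² = 0. Positive root: t = (47.83 + √(47.83² + 2·9.81·75.4)) / 9.81 = (47.83 + 61.37) / 9.81 = 11.13 s.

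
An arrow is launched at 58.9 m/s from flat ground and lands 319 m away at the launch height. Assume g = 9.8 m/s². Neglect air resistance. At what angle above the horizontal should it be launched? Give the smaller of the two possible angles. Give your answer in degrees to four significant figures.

32.15°

From R = (v₀²/g) sin 2θ: sin 2θ = 9.80 × 319 / 3469.2 = 0.9011.
2θ = 64.31° or 180° − 64.31° = 115.7°, so θ = 32.15° or 57.85°.
The smaller angle is 32.15°.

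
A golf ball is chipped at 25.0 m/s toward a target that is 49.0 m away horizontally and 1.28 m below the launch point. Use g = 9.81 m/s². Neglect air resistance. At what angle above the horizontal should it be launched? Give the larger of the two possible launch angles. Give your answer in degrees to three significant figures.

Trajectory: y = x tanθ − g x² (1 + tan²θ)/(2v₀²). With x = 49.0, y = −1.28, v₀ = 25.0, g = 9.81:
18.84 tan²θ − 49.0 tanθ + (17.56) = 0.
tanθ = [49.0 ± √(49.0² − 4 × 18.84 × (17.56))] / (2 × 18.84) = (49.0 ± 32.82) / 37.69, giving tanθ = 0.4293 or 2.171.
θ = 23.23° or 65.27°; the larger is 65.27°.

65.3°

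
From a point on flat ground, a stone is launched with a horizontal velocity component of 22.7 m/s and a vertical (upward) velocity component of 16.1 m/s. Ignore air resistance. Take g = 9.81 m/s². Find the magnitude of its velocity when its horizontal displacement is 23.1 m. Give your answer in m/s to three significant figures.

23.5 m/s

x = vₓ t ⇒ t = 23.1/22.70 = 1.018 s.
Vertical velocity there: v_y = v_y0 − g t = 16.10 − 9.81 × 1.018 = 6.117 m/s.
Speed: √(vₓ² + v_y²) = √(22.70² + 6.117²) = 23.51 m/s.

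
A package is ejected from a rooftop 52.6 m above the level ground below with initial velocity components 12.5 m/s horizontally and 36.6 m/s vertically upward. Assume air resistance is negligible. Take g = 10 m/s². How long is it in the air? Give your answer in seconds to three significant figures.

8.55 s

With up positive and y = 0 at the ground: y(t) = 52.6 + (36.60) t − 5.000 t². Setting y = 0 and taking the positive root: t = [36.60 + √(36.60² + 2·10.0·52.6)] / 10.0 = (36.60 + 48.90) / 10.0 = 8.550 s.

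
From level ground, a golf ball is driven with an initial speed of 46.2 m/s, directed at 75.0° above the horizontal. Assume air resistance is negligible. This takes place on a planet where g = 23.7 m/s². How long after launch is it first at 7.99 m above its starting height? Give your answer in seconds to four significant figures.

Components: vₓ = 46.20 cos 75.0° = 11.96 m/s, v_y0 = 46.20 sin 75.0° = 44.63 m/s.
Height y(t) = 44.63 t − 11.85 t² = 7.99 gives 11.85 t² − 44.63 t + 7.99 = 0.
Quadratic formula: t = (44.63 ± √1612.7) / 23.7 = (44.63 ± 40.16) / 23.7 → t = 0.1885 s or 3.577 s.
The first (ascending) time is 0.1885 s.

0.1885 s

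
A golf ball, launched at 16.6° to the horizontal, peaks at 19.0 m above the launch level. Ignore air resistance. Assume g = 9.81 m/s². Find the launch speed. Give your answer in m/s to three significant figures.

67.6 m/s

At the peak v_y = 0, so v_y0 = √(2gH) = √(2 × 9.81 × 19.0) = 19.31 m/s.
v_y0 = v₀ sin θ ⇒ v₀ = 19.31 / sin 16.6° = 67.58 m/s.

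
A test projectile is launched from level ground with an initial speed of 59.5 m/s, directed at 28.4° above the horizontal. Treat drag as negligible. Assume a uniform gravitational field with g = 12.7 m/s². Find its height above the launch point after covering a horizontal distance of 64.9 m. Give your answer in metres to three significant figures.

25.3 m

Resolve: vₓ = 59.50 cos 28.4° = 52.34 m/s and v_y0 = 59.50 sin 28.4° = 28.30 m/s.
x = vₓ t ⇒ t = 64.9/52.34 = 1.240 s.
Height: y = v_y0 t − ½ g t² = 28.30 × 1.240 − 6.350 × 1.240² = 35.09 − 9.764 = 25.33 m.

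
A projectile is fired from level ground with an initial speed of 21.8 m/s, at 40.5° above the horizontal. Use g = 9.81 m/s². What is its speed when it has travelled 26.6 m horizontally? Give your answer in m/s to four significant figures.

16.65 m/s

vₓ = 21.80 cos 40.5° = 16.58 m/s; v_y0 = 21.80 sin 40.5° = 14.16 m/s.
Time to reach x = 26.6 m: t = x/vₓ = 26.6/16.58 = 1.605 s.
Vertical velocity there: v_y = v_y0 − g t = 14.16 − 9.81 × 1.605 = −1.584 m/s.
Speed: √(vₓ² + v_y²) = √(16.58² + 1.584²) = 16.65 m/s.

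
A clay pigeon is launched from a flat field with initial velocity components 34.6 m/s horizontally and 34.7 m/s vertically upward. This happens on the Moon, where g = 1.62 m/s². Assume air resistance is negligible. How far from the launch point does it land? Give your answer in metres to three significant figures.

1480 m

Time aloft: T = 2 v_y0 / g = 2 × 34.70 / 1.62 = 42.84 s.
Horizontal distance R = vₓ T = 34.60 × 42.84 = 1482 m.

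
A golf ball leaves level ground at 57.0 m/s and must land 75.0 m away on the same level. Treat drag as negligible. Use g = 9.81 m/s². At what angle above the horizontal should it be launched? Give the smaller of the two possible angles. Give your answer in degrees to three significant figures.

6.54°

From R = (v₀²/g) sin 2θ: sin 2θ = 9.81 × 75.0 / 3249.0 = 0.2265.
2θ = 13.09° or 180° − 13.09° = 166.9°, so θ = 6.544° or 83.46°.
The smaller angle is 6.544°.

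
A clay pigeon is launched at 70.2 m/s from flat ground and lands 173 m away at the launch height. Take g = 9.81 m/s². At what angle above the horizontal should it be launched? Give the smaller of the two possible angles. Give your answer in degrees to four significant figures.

10.07°

R = v₀² sin 2θ / g gives sin 2θ = gR/v₀² = 9.81·173/70.2² = 0.3444.
2θ = 20.14° or 180° − 20.14° = 159.9°, so θ = 10.07° or 79.93°.
The smaller angle is 10.07°.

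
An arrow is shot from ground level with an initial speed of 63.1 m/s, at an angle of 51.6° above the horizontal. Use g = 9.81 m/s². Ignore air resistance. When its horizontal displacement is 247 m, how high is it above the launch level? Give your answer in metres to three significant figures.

Resolve: vₓ = 63.10 cos 51.6° = 39.19 m/s and v_y0 = 63.10 sin 51.6° = 49.45 m/s.
At x = 247 m, t = x/vₓ = 247/39.19 = 6.302 s.
Height: y = v_y0 t − ½ g t² = 49.45 × 6.302 − 4.905 × 6.302² = 311.6 − 194.8 = 116.8 m.

117 m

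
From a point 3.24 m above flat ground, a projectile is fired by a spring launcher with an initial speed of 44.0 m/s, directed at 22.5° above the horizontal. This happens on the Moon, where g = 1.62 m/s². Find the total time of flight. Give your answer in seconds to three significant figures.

Components: vₓ = 44.00 cos 22.5° = 40.65 m/s, v_y0 = 44.00 sin 22.5° = 16.84 m/s.
Vertical motion (up positive, ground at y = 0): 0.8100 t² − (16.84) t − 3.24 = 0, so t = (16.84 + √(16.84² + 2·1.62·3.24)) / 1.62 = (16.84 + 17.15) / 1.62 = 20.98 s.

21.0 s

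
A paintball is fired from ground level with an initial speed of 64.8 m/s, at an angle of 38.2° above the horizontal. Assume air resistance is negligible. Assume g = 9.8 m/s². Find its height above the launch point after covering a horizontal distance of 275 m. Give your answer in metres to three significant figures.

Horizontal component vₓ = 64.80 cos 38.2° = 50.92 m/s; vertical v_y0 = 64.80 sin 38.2° = 40.07 m/s.
At x = 275 m, t = x/vₓ = 275/50.92 = 5.400 s.
Height: y = v_y0 t − ½ g t² = 40.07 × 5.400 − 4.900 × 5.400² = 216.4 − 142.9 = 73.51 m.

73.5 m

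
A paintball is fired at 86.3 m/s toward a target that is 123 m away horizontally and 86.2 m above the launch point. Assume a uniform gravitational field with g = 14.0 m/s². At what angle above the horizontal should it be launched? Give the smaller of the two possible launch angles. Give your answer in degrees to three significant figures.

42.4°

Trajectory: y = x tanθ − g x² (1 + tan²θ)/(2v₀²). With x = 123, y = 86.2, v₀ = 86.3, g = 14.0:
14.22 tan²θ − 123 tanθ + (100.4) = 0.
tanθ = [123 ± √(123² − 4 × 14.22 × (100.4))] / (2 × 14.22) = (123 ± 97.04) / 28.44, giving tanθ = 0.9127 or 7.737.
θ = 42.39° or 82.64°; the smaller is 42.39°.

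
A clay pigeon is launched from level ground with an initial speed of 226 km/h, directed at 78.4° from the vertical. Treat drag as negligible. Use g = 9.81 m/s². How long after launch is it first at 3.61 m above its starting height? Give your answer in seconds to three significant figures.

Convert: 226 km/h = 226/3.6 = 62.78 m/s.
Components: vₓ = 62.78 sin 78.4° = 61.50 m/s, v_y0 = 62.78 cos 78.4° = 12.62 m/s.
Set y = v_y0 t − ½ g t² = 3.61: 4.905 t² − 12.62 t + 3.61 = 0.
t = [12.62 ± √(12.62² − 2·9.81·3.61)] / 9.81 = (12.62 ± 9.408) / 9.81, so t = 0.3277 s or t = 2.246 s.
The first (ascending) time is 0.3277 s.

0.328 s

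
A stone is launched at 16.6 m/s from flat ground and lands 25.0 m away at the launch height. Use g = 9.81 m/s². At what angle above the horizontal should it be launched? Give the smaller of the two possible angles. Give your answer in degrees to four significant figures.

31.44°

From R = (v₀²/g) sin 2θ: sin 2θ = 9.81 × 25.0 / 275.56 = 0.8900.
2θ = 62.87° or 180° − 62.87° = 117.1°, so θ = 31.44° or 58.56°.
The smaller angle is 31.44°.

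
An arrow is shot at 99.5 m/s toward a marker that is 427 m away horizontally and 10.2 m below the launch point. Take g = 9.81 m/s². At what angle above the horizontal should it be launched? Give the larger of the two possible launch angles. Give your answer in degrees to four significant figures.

Trajectory: y = x tanθ − g x² (1 + tan²θ)/(2v₀²). With x = 427, y = −10.2, v₀ = 99.5, g = 9.81:
90.33 tan²θ − 427 tanθ + (80.13) = 0.
tanθ = [427 ± √(427² − 4 × 90.33 × (80.13))] / (2 × 90.33) = (427 ± 391.6) / 180.7, giving tanθ = 0.1958 or 4.531.
θ = 11.08° or 77.55°; the larger is 77.55°.

77.55°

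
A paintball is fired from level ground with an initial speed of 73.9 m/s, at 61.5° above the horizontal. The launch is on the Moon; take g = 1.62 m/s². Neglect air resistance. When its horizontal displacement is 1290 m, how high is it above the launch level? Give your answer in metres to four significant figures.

Components: vₓ = 73.90 cos 61.5° = 35.26 m/s, v_y0 = 73.90 sin 61.5° = 64.94 m/s.
At x = 1290 m, t = x/vₓ = 1290/35.26 = 36.58 s.
Height: y = v_y0 t − ½ g t² = 64.94 × 36.58 − 0.8100 × 36.58² = 2376 − 1084 = 1292 m.

1292 m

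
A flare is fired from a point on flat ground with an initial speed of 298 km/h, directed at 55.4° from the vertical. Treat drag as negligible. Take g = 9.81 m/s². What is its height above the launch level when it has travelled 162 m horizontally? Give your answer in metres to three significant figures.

84.0 m

Convert: 298 km/h = 298/3.6 = 82.78 m/s.
Resolve: vₓ = 82.78 sin 55.4° = 68.14 m/s and v_y0 = 82.78 cos 55.4° = 47.00 m/s.
Time to reach x = 162 m: t = x/vₓ = 162/68.14 = 2.378 s.
Height: y = v_y0 t − ½ g t² = 47.00 × 2.378 − 4.905 × 2.378² = 111.8 − 27.73 = 84.03 m.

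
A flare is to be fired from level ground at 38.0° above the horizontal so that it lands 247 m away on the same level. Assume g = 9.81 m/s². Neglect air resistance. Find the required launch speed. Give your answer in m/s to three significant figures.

50.0 m/s

On level ground R = v₀² sin 2θ / g ⇒ v₀ = √(gR / sin 2θ).
v₀ = √(9.81 × 247 / sin 76.00°) = √(2423 / 0.9703) = √2497.2 = 49.97 m/s.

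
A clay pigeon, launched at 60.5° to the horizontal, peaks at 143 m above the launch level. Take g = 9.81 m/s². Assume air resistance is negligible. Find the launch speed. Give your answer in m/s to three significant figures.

60.9 m/s

At the peak v_y = 0, so v_y0 = √(2gH) = √(2 × 9.81 × 143) = 52.97 m/s.
v_y0 = v₀ sin θ ⇒ v₀ = 52.97 / sin 60.5° = 60.86 m/s.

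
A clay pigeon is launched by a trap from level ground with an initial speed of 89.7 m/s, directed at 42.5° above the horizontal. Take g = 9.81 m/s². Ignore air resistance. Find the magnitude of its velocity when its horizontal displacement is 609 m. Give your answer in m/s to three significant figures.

Resolve: vₓ = 89.70 cos 42.5° = 66.13 m/s and v_y0 = 89.70 sin 42.5° = 60.60 m/s.
x = vₓ t ⇒ t = 609/66.13 = 9.209 s.
Vertical velocity there: v_y = v_y0 − g t = 60.60 − 9.81 × 9.209 = −29.74 m/s.
Speed: √(vₓ² + v_y²) = √(66.13² + 29.74²) = 72.51 m/s.

72.5 m/s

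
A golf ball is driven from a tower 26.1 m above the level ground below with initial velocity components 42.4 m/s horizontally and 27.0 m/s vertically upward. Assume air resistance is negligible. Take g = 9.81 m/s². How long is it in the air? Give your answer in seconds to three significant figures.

With up positive and y = 0 at the ground: y(t) = 26.1 + (27.00) t − 4.905 t². Setting y = 0 and taking the positive root: t = [27.00 + √(27.00² + 2·9.81·26.1)] / 9.81 = (27.00 + 35.23) / 9.81 = 6.343 s.

6.34 s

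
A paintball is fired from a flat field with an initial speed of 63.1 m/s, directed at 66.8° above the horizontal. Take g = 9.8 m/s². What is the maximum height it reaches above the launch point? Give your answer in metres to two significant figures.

170 m

Horizontal component vₓ = 63.10 cos 66.8° = 24.86 m/s; vertical v_y0 = 63.10 sin 66.8° = 58.00 m/s.
At the apex v_y = 0, so H = v_y0²/(2g) = 58.00²/19.60 = 171.6 m.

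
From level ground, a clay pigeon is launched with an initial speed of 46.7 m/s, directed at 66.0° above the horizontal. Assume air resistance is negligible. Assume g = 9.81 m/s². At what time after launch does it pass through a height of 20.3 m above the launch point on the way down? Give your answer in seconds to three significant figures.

8.19 s

vₓ = 46.70 cos 66.0° = 18.99 m/s; v_y0 = 46.70 sin 66.0° = 42.66 m/s.
Height y(t) = 42.66 t − 4.905 t² = 20.3 gives 4.905 t² − 42.66 t + 20.3 = 0.
Quadratic formula: t = (42.66 ± √1421.8) / 9.81 = (42.66 ± 37.71) / 9.81 → t = 0.5052 s or 8.193 s.
The descending-branch root is 8.193 s.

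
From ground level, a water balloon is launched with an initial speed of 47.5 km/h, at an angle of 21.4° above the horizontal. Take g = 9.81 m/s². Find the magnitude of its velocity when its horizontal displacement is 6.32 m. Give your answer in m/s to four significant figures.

12.29 m/s

Convert: 47.5 km/h = 47.5/3.6 = 13.19 m/s.
Resolve: vₓ = 13.19 cos 21.4° = 12.28 m/s and v_y0 = 13.19 sin 21.4° = 4.814 m/s.
x = vₓ t ⇒ t = 6.32/12.28 = 0.5145 s.
Vertical velocity there: v_y = v_y0 − g t = 4.814 − 9.81 × 0.5145 = −0.2325 m/s.
Speed: √(vₓ² + v_y²) = √(12.28² + 0.2325²) = 12.29 m/s.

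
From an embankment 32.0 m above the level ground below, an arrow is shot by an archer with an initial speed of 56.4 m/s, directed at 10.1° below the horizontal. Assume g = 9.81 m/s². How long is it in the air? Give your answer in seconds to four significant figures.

1.738 s

vₓ = 56.40 cos 10.1° = 55.53 m/s; v_y0 = −9.891 m/s (downward).
The projectile lands when y = 32.0 + (−9.891) t − ½·9.81·t² = 0. Positive root: t = (−9.891 + √(9.891² + 2·9.81·32.0)) / 9.81 = (−9.891 + 26.94) / 9.81 = 1.738 s.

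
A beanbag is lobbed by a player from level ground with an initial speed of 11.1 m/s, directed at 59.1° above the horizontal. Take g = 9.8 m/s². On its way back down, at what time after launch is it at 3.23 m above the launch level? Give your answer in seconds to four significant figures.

1.506 s

vₓ = 11.10 cos 59.1° = 5.700 m/s; v_y0 = 11.10 sin 59.1° = 9.525 m/s.
Require v_y0 t − ½ g t² = 3.23, i.e. 4.900 t² − 9.525 t + 3.23 = 0.
Quadratic formula: t = (9.525 ± √27.408) / 9.80 = (9.525 ± 5.235) / 9.80 → t = 0.4377 s or 1.506 s.
The descending-branch root is 1.506 s.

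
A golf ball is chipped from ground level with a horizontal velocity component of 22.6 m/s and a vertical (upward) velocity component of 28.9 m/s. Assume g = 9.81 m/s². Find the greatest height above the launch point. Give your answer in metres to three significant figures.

Maximum height: H = v_y0² / (2g) = 28.90² / (2 × 9.81) = 42.57 m.

42.6 m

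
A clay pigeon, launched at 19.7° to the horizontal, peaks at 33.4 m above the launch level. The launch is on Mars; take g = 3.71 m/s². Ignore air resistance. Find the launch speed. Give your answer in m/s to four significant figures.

At the peak v_y = 0, so v_y0 = √(2gH) = √(2 × 3.71 × 33.4) = 15.74 m/s.
v_y0 = v₀ sin θ ⇒ v₀ = 15.74 / sin 19.7° = 46.70 m/s.

46.70 m/s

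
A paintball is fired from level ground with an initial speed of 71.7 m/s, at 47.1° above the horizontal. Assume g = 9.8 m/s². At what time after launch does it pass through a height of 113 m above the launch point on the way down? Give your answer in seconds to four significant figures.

vₓ = 71.70 cos 47.1° = 48.81 m/s; v_y0 = 71.70 sin 47.1° = 52.52 m/s.
Height y(t) = 52.52 t − 4.900 t² = 113 gives 4.900 t² − 52.52 t + 113 = 0.
Quadratic formula: t = (52.52 ± √543.90) / 9.80 = (52.52 ± 23.32) / 9.80 → t = 2.980 s or 7.739 s.
The descending-branch root is 7.739 s.

7.739 s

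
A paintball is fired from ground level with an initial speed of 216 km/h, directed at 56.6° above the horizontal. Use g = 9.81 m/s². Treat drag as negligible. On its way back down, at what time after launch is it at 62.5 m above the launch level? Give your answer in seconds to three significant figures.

8.76 s

Convert: 216 km/h = 216/3.6 = 60.00 m/s.
Components: vₓ = 60.00 cos 56.6° = 33.03 m/s, v_y0 = 60.00 sin 56.6° = 50.09 m/s.
Require v_y0 t − ½ g t² = 62.5, i.e. 4.905 t² − 50.09 t + 62.5 = 0.
t = [50.09 ± √(50.09² − 2·9.81·62.5)] / 9.81 = (50.09 ± 35.82) / 9.81, so t = 1.455 s or t = 8.757 s.
The descending-branch root is 8.757 s.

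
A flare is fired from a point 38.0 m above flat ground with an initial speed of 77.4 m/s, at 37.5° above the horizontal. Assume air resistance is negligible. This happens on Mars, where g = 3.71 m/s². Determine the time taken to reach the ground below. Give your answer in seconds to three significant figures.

vₓ = 77.40 cos 37.5° = 61.41 m/s; v_y0 = 77.40 sin 37.5° = 47.12 m/s.
Vertical motion (up positive, ground at y = 0): 1.855 t² − (47.12) t − 38.0 = 0, so t = (47.12 + √(47.12² + 2·3.71·38.0)) / 3.71 = (47.12 + 50.02) / 3.71 = 26.18 s.

26.2 s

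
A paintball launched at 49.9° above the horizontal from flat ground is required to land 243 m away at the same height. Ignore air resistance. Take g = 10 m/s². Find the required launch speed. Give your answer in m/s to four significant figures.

Level-ground range: R = v₀² sin(2θ)/g, so v₀ = √(gR / sin 2θ).
v₀ = √(10.0 × 243 / sin 99.80°) = √(2430 / 0.9854) = √2466.0 = 49.66 m/s.

49.66 m/s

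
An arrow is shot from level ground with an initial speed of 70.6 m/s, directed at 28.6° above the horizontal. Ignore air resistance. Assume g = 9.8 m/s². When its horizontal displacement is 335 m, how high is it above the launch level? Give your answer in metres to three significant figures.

39.5 m

vₓ = 70.60 cos 28.6° = 61.99 m/s; v_y0 = 70.60 sin 28.6° = 33.80 m/s.
Time to reach x = 335 m: t = x/vₓ = 335/61.99 = 5.404 s.
Height: y = v_y0 t − ½ g t² = 33.80 × 5.404 − 4.900 × 5.404² = 182.6 − 143.1 = 39.53 m.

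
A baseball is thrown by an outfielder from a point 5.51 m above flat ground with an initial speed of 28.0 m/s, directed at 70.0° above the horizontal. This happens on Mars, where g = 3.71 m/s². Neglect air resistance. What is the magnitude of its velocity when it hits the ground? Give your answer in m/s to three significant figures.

Horizontal component vₓ = 28.00 cos 70.0° = 9.577 m/s; vertical v_y0 = 28.00 sin 70.0° = 26.31 m/s.
Vertical motion (up positive, ground at y = 0): 1.855 t² − (26.31) t − 5.51 = 0, so t = (26.31 + √(26.31² + 2·3.71·5.51)) / 3.71 = (26.31 + 27.08) / 3.71 = 14.39 s.
Vertical velocity at impact: v_y = v_y0 − g t = 26.31 − 3.71 × 14.39 = −27.08 m/s.
Speed: |v| = √(vₓ² + v_y²) = √(9.577² + 27.08²) = 28.72 m/s.

28.7 m/s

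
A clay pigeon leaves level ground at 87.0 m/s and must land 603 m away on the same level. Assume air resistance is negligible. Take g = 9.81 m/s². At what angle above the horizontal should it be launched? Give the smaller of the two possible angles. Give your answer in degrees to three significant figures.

From R = (v₀²/g) sin 2θ: sin 2θ = 9.81 × 603 / 7569.0 = 0.7815.
2θ = 51.40° or 180° − 51.40° = 128.6°, so θ = 25.70° or 64.30°.
The smaller angle is 25.70°.

25.7°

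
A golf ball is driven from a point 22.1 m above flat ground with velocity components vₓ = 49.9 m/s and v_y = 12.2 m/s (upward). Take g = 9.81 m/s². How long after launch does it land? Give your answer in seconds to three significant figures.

3.70 s

Vertical motion (up positive, ground at y = 0): 4.905 t² − (12.20) t − 22.1 = 0, so t = (12.20 + √(12.20² + 2·9.81·22.1)) / 9.81 = (12.20 + 24.13) / 9.81 = 3.704 s.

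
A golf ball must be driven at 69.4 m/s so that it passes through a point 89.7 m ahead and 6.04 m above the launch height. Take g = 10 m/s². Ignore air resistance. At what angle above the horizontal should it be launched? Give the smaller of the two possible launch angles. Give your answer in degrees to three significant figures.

9.25°

Trajectory: y = x tanθ − g x² (1 + tan²θ)/(2v₀²). With x = 89.7, y = 6.04, v₀ = 69.4, g = 10.0:
8.353 tan²θ − 89.7 tanθ + (14.39) = 0.
tanθ = [89.7 ± √(89.7² − 4 × 8.353 × (14.39))] / (2 × 8.353) = (89.7 ± 86.98) / 16.71, giving tanθ = 0.1629 or 10.58.
θ = 9.254° or 84.60°; the smaller is 9.254°.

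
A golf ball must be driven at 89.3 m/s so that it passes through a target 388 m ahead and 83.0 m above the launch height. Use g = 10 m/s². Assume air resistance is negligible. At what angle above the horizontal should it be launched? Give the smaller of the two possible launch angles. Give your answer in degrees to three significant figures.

Trajectory: y = x tanθ − g x² (1 + tan²θ)/(2v₀²). With x = 388, y = 83.0, v₀ = 89.3, g = 10.0:
94.39 tan²θ − 388 tanθ + (177.4) = 0.
tanθ = [388 ± √(388² − 4 × 94.39 × (177.4))] / (2 × 94.39) = (388 ± 289.1) / 188.8, giving tanθ = 0.5240 or 3.587.
θ = 27.65° or 74.42°; the smaller is 27.65°.

27.7°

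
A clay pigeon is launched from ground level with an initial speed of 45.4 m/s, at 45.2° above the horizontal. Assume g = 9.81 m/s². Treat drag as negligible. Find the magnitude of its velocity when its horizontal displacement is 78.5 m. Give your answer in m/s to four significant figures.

33.01 m/s

Components: vₓ = 45.40 cos 45.2° = 31.99 m/s, v_y0 = 45.40 sin 45.2° = 32.21 m/s.
Time to reach x = 78.5 m: t = x/vₓ = 78.5/31.99 = 2.454 s.
Vertical velocity there: v_y = v_y0 − g t = 32.21 − 9.81 × 2.454 = 8.142 m/s.
Speed: √(vₓ² + v_y²) = √(31.99² + 8.142²) = 33.01 m/s.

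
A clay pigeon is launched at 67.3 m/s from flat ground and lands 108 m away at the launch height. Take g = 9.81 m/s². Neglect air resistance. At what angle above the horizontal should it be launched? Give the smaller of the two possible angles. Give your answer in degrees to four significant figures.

6.764°

Level-ground range R = v₀² sin(2θ)/g ⇒ sin(2θ) = gR/v₀² = 9.81 × 108 / 67.3² = 0.2339.
2θ = 13.53° or 180° − 13.53° = 166.5°, so θ = 6.764° or 83.24°.
The smaller angle is 6.764°.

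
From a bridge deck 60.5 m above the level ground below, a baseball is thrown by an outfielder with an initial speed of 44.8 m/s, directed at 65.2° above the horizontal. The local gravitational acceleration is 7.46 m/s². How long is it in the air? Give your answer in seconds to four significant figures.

Resolve: vₓ = 44.80 cos 65.2° = 18.79 m/s and v_y0 = 44.80 sin 65.2° = 40.67 m/s.
The projectile lands when y = 60.5 + (40.67) t − ½·7.46·t² = 0. Positive root: t = (40.67 + √(40.67² + 2·7.46·60.5)) / 7.46 = (40.67 + 50.56) / 7.46 = 12.23 s.

12.23 s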